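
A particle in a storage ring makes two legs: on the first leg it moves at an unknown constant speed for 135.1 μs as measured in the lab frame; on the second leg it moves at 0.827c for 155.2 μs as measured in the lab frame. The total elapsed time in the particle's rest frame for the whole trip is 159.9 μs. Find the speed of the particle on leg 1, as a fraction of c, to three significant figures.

β = 0.843

Leg 1: speed unknown; τ_1 = 135.1/γ_1.
Leg 2: γ = 1/√(1 − 0.827²) = 1/√0.3161 = 1.779; τ_2 = 155.2/1.779 = 87.25 μs.
Total proper time: τ_1 + 87.25 = 159.9, so τ_1 = 159.9 − 87.25 = 72.65 μs.
γ_1 = 135.1/72.65 = 1.860; β = √(1 − 1/γ²) = √0.7109.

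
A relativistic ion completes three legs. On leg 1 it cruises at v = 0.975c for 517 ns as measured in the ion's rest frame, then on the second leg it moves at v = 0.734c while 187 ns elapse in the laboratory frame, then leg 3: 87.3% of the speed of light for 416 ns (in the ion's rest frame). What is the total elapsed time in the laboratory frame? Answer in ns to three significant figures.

Leg 1: γ = 1/√(1 − 0.975²) = 1/√0.04938 = 4.500; Δt_1 = 4.500 × 517 = 2327 ns.
Leg 2: 187 ns is already measured in the laboratory frame.
Leg 3: β = 0.873; γ = 1/√(1 − 0.873²) = 1/√0.2379 = 2.050; Δt_3 = 2.050 × 416 = 852.9 ns.
Total: 2327 + 187.0 + 852.9 ns.

Δt = 3370 ns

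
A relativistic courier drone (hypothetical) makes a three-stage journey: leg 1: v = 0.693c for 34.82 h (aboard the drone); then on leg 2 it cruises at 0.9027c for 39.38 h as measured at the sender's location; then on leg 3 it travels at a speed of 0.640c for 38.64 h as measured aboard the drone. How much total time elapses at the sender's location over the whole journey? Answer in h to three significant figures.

Leg 1: γ = 1/√(1 − 0.693²) = 1/√0.5198 = 1.387; Δt_1 = 1.387 × 34.82 = 48.30 h.
Leg 2: 39.38 h is already measured at the sender's location.
Leg 3: γ = 1/√(1 − 0.640²) = 1/√0.5904 = 1.301; Δt_3 = 1.301 × 38.64 = 50.29 h.
Total: 48.30 + 39.38 + 50.29 h.

Δt = 138 h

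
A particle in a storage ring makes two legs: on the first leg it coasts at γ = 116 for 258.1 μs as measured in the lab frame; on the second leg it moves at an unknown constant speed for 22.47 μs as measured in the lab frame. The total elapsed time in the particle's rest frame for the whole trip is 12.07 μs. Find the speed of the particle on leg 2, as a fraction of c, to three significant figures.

β = 0.899

Leg 1: γ = 116; τ_1 = 258.1/116.0 = 2.225 μs.
Leg 2: speed unknown; τ_2 = 22.47/γ_2.
Total proper time: 2.225 + τ_2 = 12.07, so τ_2 = 12.07 − 2.225 = 9.845 μs.
γ_2 = 22.47/9.845 = 2.282; β = √(1 − 1/γ²) = √0.8080.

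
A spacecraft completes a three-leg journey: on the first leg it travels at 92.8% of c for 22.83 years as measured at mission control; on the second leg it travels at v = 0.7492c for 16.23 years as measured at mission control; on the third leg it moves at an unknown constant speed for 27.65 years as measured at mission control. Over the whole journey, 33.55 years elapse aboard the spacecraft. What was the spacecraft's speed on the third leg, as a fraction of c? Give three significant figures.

Leg 1: β = 0.928; γ = 1/√(1 − 0.928²) = 1/√0.1388 = 2.684; τ_1 = 22.83/2.684 = 8.506 years.
Leg 2: γ = 1/√(1 − 0.7492²) = 1/√0.4387 = 1.510; τ_2 = 16.23/1.510 = 10.75 years.
Leg 3: speed unknown; τ_3 = 27.65/γ_3.
Total proper time: 8.506 + 10.75 + τ_3 = 33.55, so τ_3 = 33.55 − 19.26 = 14.29 years.
γ_3 = 27.65/14.29 = 1.934; β = √(1 − 1/γ²) = √0.7327.

β = 0.856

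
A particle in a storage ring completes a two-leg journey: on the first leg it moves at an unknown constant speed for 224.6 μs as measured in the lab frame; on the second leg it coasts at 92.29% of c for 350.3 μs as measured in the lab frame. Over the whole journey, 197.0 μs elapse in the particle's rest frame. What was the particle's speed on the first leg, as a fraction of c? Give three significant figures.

Leg 1: speed unknown; τ_1 = 224.6/γ_1.
Leg 2: β = 0.9229; γ = 1/√(1 − 0.9229²) = 1/√0.1483 = 2.597; τ_2 = 350.3/2.597 = 134.9 μs.
Total proper time: τ_1 + 134.9 = 197.0, so τ_1 = 197.0 − 134.9 = 62.12 μs.
γ_1 = 224.6/62.12 = 3.616; β = √(1 − 1/γ²) = √0.9235.

β = 0.961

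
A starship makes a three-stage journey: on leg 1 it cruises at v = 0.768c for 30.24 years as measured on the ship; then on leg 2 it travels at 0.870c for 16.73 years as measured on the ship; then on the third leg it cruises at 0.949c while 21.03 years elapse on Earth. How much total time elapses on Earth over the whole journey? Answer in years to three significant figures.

Leg 1: γ = 1/√(1 − 0.768²) = 1/√0.4102 = 1.561; Δt_1 = 1.561 × 30.24 = 47.22 years.
Leg 2: γ = 1/√(1 − 0.870²) = 1/√0.2431 = 2.028; Δt_2 = 2.028 × 16.73 = 33.93 years.
Leg 3: 21.03 years is already measured on Earth.
Total: 47.22 + 33.93 + 21.03 years.

Δt = 102 years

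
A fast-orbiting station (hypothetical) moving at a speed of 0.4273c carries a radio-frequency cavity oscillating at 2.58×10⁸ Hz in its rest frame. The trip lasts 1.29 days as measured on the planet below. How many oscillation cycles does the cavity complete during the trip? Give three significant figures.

γ = 1/√(1 − 0.4273²) = 1/√0.8174 = 1.106
The oscillator's own cycle count is N = f × τ where τ is the proper time aboard the station. τ = Δt/γ = 1.29/1.106 = 1.166 days = 1.008×10⁵ s.
N = 2.58×10⁸ × 1.008×10⁵ = 2.600×10¹³.

N = 2.60×10¹³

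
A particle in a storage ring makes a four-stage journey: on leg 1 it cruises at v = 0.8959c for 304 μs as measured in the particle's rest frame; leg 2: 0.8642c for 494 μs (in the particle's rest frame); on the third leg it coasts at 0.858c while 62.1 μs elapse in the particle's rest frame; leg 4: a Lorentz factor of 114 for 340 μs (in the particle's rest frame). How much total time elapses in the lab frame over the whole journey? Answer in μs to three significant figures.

Leg 1: γ = 1/√(1 − 0.8959²) = 1/√0.1974 = 2.251; Δt_1 = 2.251 × 304 = 684.3 μs.
Leg 2: γ = 1/√(1 − 0.8642²) = 1/√0.2532 = 1.987; Δt_2 = 1.987 × 494 = 981.8 μs.
Leg 3: γ = 1/√(1 − 0.858²) = 1/√0.2638 = 1.947; Δt_3 = 1.947 × 62.1 = 120.9 μs.
Leg 4: γ = 114; Δt_4 = 114.0 × 340 = 3.876×10⁴ μs.
Total: 684.3 + 981.8 + 120.9 + 3.876×10⁴ μs.

Δt = 4.05×10⁴ μs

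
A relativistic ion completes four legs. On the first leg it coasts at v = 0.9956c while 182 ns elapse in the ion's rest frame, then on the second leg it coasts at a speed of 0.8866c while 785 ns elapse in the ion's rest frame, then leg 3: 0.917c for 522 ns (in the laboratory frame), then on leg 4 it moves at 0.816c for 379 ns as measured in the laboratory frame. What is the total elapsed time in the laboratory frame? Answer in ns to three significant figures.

Δt = 4540 ns

Leg 1: γ = 1/√(1 − 0.9956²) = 1/√0.008781 = 10.67; Δt_1 = 10.67 × 182 = 1942 ns.
Leg 2: γ = 1/√(1 − 0.8866²) = 1/√0.2139 = 2.162; Δt_2 = 2.162 × 785 = 1697 ns.
Leg 3: 522 ns is already measured in the laboratory frame.
Leg 4: 379 ns is already measured in the laboratory frame.
Total: 1942 + 1697 + 522.0 + 379.0 ns.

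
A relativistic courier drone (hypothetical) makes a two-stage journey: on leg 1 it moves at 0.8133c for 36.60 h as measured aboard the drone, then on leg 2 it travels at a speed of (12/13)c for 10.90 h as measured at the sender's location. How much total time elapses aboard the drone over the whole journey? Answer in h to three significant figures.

τ = 40.8 h

Leg 1: 36.60 h is already measured aboard the drone.
Leg 2: γ = 1/√(1 − (12/13)²) = 13/5 = 2.600; τ_2 = 10.90/2.600 = 4.192 h.
Total: 36.60 + 4.192 h.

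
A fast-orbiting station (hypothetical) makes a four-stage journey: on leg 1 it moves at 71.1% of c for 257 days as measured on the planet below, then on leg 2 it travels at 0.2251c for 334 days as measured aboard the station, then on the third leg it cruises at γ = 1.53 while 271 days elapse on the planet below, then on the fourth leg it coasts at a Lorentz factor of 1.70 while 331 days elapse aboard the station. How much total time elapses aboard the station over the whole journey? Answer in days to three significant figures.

τ = 1020 days

Leg 1: β = 0.711; γ = 1/√(1 − 0.711²) = 1/√0.4945 = 1.422; τ_1 = 257/1.422 = 180.7 days.
Leg 2: 334 days is already measured aboard the station.
Leg 3: γ = 1.53; τ_3 = 271/1.530 = 177.1 days.
Leg 4: 331 days is already measured aboard the station.
Total: 180.7 + 334.0 + 177.1 + 331.0 days.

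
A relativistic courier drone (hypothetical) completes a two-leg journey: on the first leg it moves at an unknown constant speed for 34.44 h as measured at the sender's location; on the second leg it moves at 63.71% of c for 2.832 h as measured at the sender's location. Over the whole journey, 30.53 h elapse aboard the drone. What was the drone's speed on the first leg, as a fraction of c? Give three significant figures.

Leg 1: speed unknown; τ_1 = 34.44/γ_1.
Leg 2: β = 0.6371; γ = 1/√(1 − 0.6371²) = 1/√0.5941 = 1.297; τ_2 = 2.832/1.297 = 2.183 h.
Total proper time: τ_1 + 2.183 = 30.53, so τ_1 = 30.53 − 2.183 = 28.35 h.
γ_1 = 34.44/28.35 = 1.215; β = √(1 − 1/γ²) = √0.3225.

β = 0.568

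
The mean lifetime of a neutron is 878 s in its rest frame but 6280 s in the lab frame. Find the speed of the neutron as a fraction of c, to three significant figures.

β = 0.990

γ = Δt/τ₀ = 6280/878 = 7.153
β = √(1 − 1/γ²) = √(1 − 0.01955) = √0.9805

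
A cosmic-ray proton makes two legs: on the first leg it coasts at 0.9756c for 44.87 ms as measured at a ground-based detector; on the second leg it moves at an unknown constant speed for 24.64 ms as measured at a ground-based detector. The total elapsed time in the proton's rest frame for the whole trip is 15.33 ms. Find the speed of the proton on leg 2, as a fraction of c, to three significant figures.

β = 0.975

Leg 1: γ = 1/√(1 − 0.9756²) = 1/√0.04820 = 4.555; τ_1 = 44.87/4.555 = 9.851 ms.
Leg 2: speed unknown; τ_2 = 24.64/γ_2.
Total proper time: 9.851 + τ_2 = 15.33, so τ_2 = 15.33 − 9.851 = 5.479 ms.
γ_2 = 24.64/5.479 = 4.498; β = √(1 − 1/γ²) = √0.9506.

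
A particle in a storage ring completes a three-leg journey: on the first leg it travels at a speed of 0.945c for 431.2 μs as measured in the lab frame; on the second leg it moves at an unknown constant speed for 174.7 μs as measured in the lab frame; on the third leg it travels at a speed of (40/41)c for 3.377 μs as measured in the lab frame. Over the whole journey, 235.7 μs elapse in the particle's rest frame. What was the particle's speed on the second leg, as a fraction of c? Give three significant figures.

Leg 1: γ = 1/√(1 − 0.945²) = 1/√0.1070 = 3.057; τ_1 = 431.2/3.057 = 141.0 μs.
Leg 2: speed unknown; τ_2 = 174.7/γ_2.
Leg 3: γ = 1/√(1 − (40/41)²) = 41/9 ≈ 4.556; τ_3 = 3.377/4.556 = 0.7413 μs.
Total proper time: 141.0 + τ_2 + 0.7413 = 235.7, so τ_2 = 235.7 − 141.8 = 93.93 μs.
γ_2 = 174.7/93.93 = 1.860; β = √(1 − 1/γ²) = √0.7109.

β = 0.843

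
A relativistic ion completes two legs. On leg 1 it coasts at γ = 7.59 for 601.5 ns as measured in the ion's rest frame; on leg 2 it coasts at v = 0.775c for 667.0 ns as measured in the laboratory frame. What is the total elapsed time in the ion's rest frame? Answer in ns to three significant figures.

τ = 1020 ns

Leg 1: 601.5 ns is already measured in the ion's rest frame.
Leg 2: γ = 1/√(1 − 0.775²) = 1/√0.3994 = 1.582; τ_2 = 667.0/1.582 = 421.5 ns.
Total: 601.5 + 421.5 ns.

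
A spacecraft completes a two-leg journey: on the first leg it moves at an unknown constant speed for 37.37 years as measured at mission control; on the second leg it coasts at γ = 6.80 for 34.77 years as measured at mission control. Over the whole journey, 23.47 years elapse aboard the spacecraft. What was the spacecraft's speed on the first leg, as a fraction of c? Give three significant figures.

Leg 1: speed unknown; τ_1 = 37.37/γ_1.
Leg 2: γ = 6.80; τ_2 = 34.77/6.800 = 5.113 years.
Total proper time: τ_1 + 5.113 = 23.47, so τ_1 = 23.47 − 5.113 = 18.36 years.
γ_1 = 37.37/18.36 = 2.036; β = √(1 − 1/γ²) = √0.7587.

β = 0.871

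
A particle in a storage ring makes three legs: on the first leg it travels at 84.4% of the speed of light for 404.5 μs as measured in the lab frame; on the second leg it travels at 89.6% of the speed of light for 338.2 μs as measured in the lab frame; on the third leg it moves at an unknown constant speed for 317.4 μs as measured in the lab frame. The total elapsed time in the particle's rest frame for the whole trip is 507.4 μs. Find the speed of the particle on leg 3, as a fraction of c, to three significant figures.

β = 0.897

Leg 1: β = 0.844; γ = 1/√(1 − 0.844²) = 1/√0.2877 = 1.864; τ_1 = 404.5/1.864 = 217.0 μs.
Leg 2: β = 0.896; γ = 1/√(1 − 0.896²) = 1/√0.1972 = 2.252; τ_2 = 338.2/2.252 = 150.2 μs.
Leg 3: speed unknown; τ_3 = 317.4/γ_3.
Total proper time: 217.0 + 150.2 + τ_3 = 507.4, so τ_3 = 507.4 − 367.1 = 140.3 μs.
γ_3 = 317.4/140.3 = 2.263; β = √(1 − 1/γ²) = √0.8047.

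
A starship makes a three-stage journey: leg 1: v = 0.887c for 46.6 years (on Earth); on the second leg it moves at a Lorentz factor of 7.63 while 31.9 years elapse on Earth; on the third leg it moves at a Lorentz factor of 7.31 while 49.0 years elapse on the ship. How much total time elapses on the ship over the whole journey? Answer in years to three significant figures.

Leg 1: γ = 1/√(1 − 0.887²) = 1/√0.2132 = 2.166; τ_1 = 46.6/2.166 = 21.52 years.
Leg 2: γ = 7.63; τ_2 = 31.9/7.630 = 4.181 years.
Leg 3: 49.0 years is already measured on the ship.
Total: 21.52 + 4.181 + 49.00 years.

τ = 74.7 years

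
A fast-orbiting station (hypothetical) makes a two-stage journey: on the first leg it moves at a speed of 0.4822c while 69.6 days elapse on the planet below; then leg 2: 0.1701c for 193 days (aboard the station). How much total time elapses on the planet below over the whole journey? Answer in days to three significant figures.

Δt = 265 days

Leg 1: 69.6 days is already measured on the planet below.
Leg 2: γ = 1/√(1 − 0.1701²) = 1/√0.9711 = 1.015; Δt_2 = 1.015 × 193 = 195.9 days.
Total: 69.60 + 195.9 days.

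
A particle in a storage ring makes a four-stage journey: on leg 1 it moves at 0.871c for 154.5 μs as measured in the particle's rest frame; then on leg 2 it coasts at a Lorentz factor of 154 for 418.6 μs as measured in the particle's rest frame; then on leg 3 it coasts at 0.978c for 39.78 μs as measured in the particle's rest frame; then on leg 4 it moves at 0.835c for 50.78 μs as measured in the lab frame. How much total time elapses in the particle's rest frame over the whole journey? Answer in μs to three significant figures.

Leg 1: 154.5 μs is already measured in the particle's rest frame.
Leg 2: 418.6 μs is already measured in the particle's rest frame.
Leg 3: 39.78 μs is already measured in the particle's rest frame.
Leg 4: γ = 1/√(1 − 0.835²) = 1/√0.3028 = 1.817; τ_4 = 50.78/1.817 = 27.94 μs.
Total: 154.5 + 418.6 + 39.78 + 27.94 μs.

τ = 641 μs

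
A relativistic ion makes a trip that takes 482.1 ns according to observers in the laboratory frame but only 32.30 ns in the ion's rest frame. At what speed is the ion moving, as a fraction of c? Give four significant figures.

The proper time is measured in the ion's rest frame (both events occur at the ion's location); Δt is measured in the laboratory frame. γ = Δt/τ = 482.1/32.30 = 14.93.
β = √(1 − 1/γ²) = √(1 − 0.004489) = √0.9955

v = 0.9978c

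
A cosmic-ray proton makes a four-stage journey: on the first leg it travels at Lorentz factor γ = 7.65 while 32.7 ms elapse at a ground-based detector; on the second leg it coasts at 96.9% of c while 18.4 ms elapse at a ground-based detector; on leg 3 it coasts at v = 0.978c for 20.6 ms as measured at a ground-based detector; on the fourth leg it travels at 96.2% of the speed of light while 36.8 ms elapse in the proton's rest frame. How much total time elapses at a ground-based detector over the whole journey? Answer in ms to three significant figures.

Leg 1: 32.7 ms is already measured at a ground-based detector.
Leg 2: 18.4 ms is already measured at a ground-based detector.
Leg 3: 20.6 ms is already measured at a ground-based detector.
Leg 4: β = 0.962; γ = 1/√(1 − 0.962²) = 1/√0.07456 = 3.662; Δt_4 = 3.662 × 36.8 = 134.8 ms.
Total: 32.70 + 18.40 + 20.60 + 134.8 ms.

Δt = 206 ms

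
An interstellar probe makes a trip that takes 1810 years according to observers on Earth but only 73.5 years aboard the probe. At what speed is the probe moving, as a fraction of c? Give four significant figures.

The proper time is measured aboard the probe (both events occur at the probe's location); Δt is measured on Earth. γ = Δt/τ = 1810/73.5 = 24.63.
β = √(1 − 1/γ²) = √(1 − 0.001649) = √0.9984

v = 0.9992c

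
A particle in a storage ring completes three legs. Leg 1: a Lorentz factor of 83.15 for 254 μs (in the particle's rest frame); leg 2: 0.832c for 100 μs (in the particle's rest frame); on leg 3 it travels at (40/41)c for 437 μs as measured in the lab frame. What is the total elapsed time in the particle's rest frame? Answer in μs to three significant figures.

Leg 1: 254 μs is already measured in the particle's rest frame.
Leg 2: 100 μs is already measured in the particle's rest frame.
Leg 3: γ = 1/√(1 − (40/41)²) = 41/9 ≈ 4.556; τ_3 = 437/4.556 = 95.93 μs.
Total: 254.0 + 100.0 + 95.93 μs.

τ = 450 μs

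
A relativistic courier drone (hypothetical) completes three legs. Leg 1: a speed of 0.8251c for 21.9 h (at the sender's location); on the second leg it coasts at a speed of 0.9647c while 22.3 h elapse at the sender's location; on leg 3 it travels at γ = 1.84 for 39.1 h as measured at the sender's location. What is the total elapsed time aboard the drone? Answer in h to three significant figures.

τ = 39.5 h

Leg 1: γ = 1/√(1 − 0.8251²) = 1/√0.3192 = 1.770; τ_1 = 21.9/1.770 = 12.37 h.
Leg 2: γ = 1/√(1 − 0.9647²) = 1/√0.06935 = 3.797; τ_2 = 22.3/3.797 = 5.873 h.
Leg 3: γ = 1.84; τ_3 = 39.1/1.840 = 21.25 h.
Total: 12.37 + 5.873 + 21.25 h.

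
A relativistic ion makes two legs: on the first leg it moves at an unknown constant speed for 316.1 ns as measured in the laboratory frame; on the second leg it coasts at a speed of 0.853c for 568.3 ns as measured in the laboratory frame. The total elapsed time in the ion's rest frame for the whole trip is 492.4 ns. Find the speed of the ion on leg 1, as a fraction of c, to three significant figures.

β = 0.785

Leg 1: speed unknown; τ_1 = 316.1/γ_1.
Leg 2: γ = 1/√(1 − 0.853²) = 1/√0.2724 = 1.916; τ_2 = 568.3/1.916 = 296.6 ns.
Total proper time: τ_1 + 296.6 = 492.4, so τ_1 = 492.4 − 296.6 = 195.8 ns.
γ_1 = 316.1/195.8 = 1.614; β = √(1 − 1/γ²) = √0.6163.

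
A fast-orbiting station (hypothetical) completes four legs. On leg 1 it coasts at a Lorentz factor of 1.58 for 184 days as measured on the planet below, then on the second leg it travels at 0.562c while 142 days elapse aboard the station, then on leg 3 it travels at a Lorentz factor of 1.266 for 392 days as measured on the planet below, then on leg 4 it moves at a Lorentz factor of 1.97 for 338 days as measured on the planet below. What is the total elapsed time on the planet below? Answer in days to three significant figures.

Leg 1: 184 days is already measured on the planet below.
Leg 2: γ = 1/√(1 − 0.562²) = 1/√0.6842 = 1.209; Δt_2 = 1.209 × 142 = 171.7 days.
Leg 3: 392 days is already measured on the planet below.
Leg 4: 338 days is already measured on the planet below.
Total: 184.0 + 171.7 + 392.0 + 338.0 days.

Δt = 1090 days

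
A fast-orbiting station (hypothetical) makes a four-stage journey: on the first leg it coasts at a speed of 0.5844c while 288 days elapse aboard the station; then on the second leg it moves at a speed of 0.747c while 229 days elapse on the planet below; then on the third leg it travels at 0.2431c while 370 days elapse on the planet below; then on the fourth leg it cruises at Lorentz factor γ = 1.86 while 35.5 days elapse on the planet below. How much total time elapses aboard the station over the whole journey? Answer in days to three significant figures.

Leg 1: 288 days is already measured aboard the station.
Leg 2: γ = 1/√(1 − 0.747²) = 1/√0.4420 = 1.504; τ_2 = 229/1.504 = 152.2 days.
Leg 3: γ = 1/√(1 − 0.2431²) = 1/√0.9409 = 1.031; τ_3 = 370/1.031 = 358.9 days.
Leg 4: γ = 1.86; τ_4 = 35.5/1.860 = 19.09 days.
Total: 288.0 + 152.2 + 358.9 + 19.09 days.

τ = 818 days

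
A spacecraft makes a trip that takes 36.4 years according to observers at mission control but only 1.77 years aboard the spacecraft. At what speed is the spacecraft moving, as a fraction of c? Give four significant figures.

The proper time is measured aboard the spacecraft (both events occur at the spacecraft's location); Δt is measured at mission control. γ = Δt/τ = 36.4/1.77 = 20.56.
β = √(1 − 1/γ²) = √(1 − 0.002365) = √0.9976

v = 0.9988c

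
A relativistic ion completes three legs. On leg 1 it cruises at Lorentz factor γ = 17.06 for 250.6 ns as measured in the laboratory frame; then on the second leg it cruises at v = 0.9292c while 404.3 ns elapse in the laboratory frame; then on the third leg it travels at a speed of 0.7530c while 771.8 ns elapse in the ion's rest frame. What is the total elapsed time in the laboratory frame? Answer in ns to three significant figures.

Leg 1: 250.6 ns is already measured in the laboratory frame.
Leg 2: 404.3 ns is already measured in the laboratory frame.
Leg 3: γ = 1/√(1 − 0.7530²) = 1/√0.4330 = 1.520; Δt_3 = 1.520 × 771.8 = 1173 ns.
Total: 250.6 + 404.3 + 1173 ns.

Δt = 1830 ns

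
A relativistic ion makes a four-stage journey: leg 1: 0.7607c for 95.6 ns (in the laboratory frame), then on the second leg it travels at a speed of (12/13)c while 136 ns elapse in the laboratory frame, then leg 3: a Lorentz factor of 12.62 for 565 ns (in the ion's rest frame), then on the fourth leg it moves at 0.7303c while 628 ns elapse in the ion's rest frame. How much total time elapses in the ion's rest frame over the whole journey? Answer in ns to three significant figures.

Leg 1: γ = 1/√(1 − 0.7607²) = 1/√0.4213 = 1.541; τ_1 = 95.6/1.541 = 62.05 ns.
Leg 2: γ = 1/√(1 − (12/13)²) = 13/5 = 2.600; τ_2 = 136/2.600 = 52.31 ns.
Leg 3: 565 ns is already measured in the ion's rest frame.
Leg 4: 628 ns is already measured in the ion's rest frame.
Total: 62.05 + 52.31 + 565.0 + 628.0 ns.

τ = 1310 ns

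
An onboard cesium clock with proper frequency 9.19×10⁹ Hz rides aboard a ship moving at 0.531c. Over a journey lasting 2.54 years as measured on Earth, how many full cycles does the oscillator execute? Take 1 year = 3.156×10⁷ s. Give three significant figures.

N = 6.24×10¹⁷

γ = 1/√(1 − 0.531²) = 1/√0.7180 = 1.180
The oscillator's own cycle count is N = f × τ where τ is the proper time on the ship. τ = Δt/γ = 2.54/1.180 = 2.152 years = 6.793×10⁷ s.
N = 9.19×10⁹ × 6.793×10⁷ = 6.243×10¹⁷.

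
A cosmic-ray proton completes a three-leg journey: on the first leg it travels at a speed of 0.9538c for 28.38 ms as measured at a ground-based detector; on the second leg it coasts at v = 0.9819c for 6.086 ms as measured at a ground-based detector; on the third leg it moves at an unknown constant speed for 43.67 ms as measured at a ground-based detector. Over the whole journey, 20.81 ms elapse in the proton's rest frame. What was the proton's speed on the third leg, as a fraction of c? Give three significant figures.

Leg 1: γ = 1/√(1 − 0.9538²) = 1/√0.09027 = 3.328; τ_1 = 28.38/3.328 = 8.527 ms.
Leg 2: γ = 1/√(1 − 0.9819²) = 1/√0.03587 = 5.280; τ_2 = 6.086/5.280 = 1.153 ms.
Leg 3: speed unknown; τ_3 = 43.67/γ_3.
Total proper time: 8.527 + 1.153 + τ_3 = 20.81, so τ_3 = 20.81 − 9.679 = 11.13 ms.
γ_3 = 43.67/11.13 = 3.923; β = √(1 − 1/γ²) = √0.9350.

β = 0.967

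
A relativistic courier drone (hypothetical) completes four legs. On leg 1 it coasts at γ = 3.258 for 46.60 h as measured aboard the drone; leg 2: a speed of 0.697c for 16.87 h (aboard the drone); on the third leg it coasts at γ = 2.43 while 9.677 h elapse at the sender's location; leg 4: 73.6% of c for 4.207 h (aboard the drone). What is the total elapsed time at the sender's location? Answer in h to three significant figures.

Leg 1: γ = 3.258; Δt_1 = 3.258 × 46.60 = 151.8 h.
Leg 2: γ = 1/√(1 − 0.697²) = 1/√0.5142 = 1.395; Δt_2 = 1.395 × 16.87 = 23.53 h.
Leg 3: 9.677 h is already measured at the sender's location.
Leg 4: β = 0.736; γ = 1/√(1 − 0.736²) = 1/√0.4583 = 1.477; Δt_4 = 1.477 × 4.207 = 6.214 h.
Total: 151.8 + 23.53 + 9.677 + 6.214 h.

Δt = 191 h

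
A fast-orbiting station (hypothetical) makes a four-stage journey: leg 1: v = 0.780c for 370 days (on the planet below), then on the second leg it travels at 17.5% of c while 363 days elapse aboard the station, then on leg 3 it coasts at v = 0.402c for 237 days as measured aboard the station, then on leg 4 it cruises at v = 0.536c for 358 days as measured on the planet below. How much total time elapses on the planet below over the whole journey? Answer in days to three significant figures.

Leg 1: 370 days is already measured on the planet below.
Leg 2: β = 0.175; γ = 1/√(1 − 0.175²) = 1/√0.9694 = 1.016; Δt_2 = 1.016 × 363 = 368.7 days.
Leg 3: γ = 1/√(1 − 0.402²) = 1/√0.8384 = 1.092; Δt_3 = 1.092 × 237 = 258.8 days.
Leg 4: 358 days is already measured on the planet below.
Total: 370.0 + 368.7 + 258.8 + 358.0 days.

Δt = 1360 days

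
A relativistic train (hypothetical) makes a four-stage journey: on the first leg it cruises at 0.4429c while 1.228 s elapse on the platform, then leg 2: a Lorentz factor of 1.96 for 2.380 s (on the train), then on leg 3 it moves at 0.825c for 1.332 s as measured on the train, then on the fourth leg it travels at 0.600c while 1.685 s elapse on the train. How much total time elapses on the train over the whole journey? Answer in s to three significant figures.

Leg 1: γ = 1/√(1 − 0.4429²) = 1/√0.8038 = 1.115; τ_1 = 1.228/1.115 = 1.101 s.
Leg 2: 2.380 s is already measured on the train.
Leg 3: 1.332 s is already measured on the train.
Leg 4: 1.685 s is already measured on the train.
Total: 1.101 + 2.380 + 1.332 + 1.685 s.

τ = 6.50 s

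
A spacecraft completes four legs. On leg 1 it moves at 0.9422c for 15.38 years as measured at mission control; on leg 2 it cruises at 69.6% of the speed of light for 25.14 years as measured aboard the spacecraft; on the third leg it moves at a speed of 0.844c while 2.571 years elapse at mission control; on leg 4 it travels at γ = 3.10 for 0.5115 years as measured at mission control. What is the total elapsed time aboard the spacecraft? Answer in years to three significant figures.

Leg 1: γ = 1/√(1 − 0.9422²) = 1/√0.1123 = 2.985; τ_1 = 15.38/2.985 = 5.153 years.
Leg 2: 25.14 years is already measured aboard the spacecraft.
Leg 3: γ = 1/√(1 − 0.844²) = 1/√0.2877 = 1.864; τ_3 = 2.571/1.864 = 1.379 years.
Leg 4: γ = 3.10; τ_4 = 0.5115/3.100 = 0.1650 years.
Total: 5.153 + 25.14 + 1.379 + 0.1650 years.

τ = 31.8 years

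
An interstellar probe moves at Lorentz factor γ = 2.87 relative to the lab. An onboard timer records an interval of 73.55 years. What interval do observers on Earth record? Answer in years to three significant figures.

γ = 2.87
The interval measured aboard the probe is the proper time (both events occur at the same place in that frame); the lab-frame interval is Δt = γτ = 2.870 × 73.55 years.

Δt = 211 years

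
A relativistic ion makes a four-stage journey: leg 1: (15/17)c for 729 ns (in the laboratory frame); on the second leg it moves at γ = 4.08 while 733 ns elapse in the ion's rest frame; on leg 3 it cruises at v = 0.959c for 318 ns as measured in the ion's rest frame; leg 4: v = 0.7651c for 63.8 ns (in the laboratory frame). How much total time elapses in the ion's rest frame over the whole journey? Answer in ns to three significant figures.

τ = 1440 ns

Leg 1: γ = 1/√(1 − (15/17)²) = 17/8 = 2.125; τ_1 = 729/2.125 = 343.1 ns.
Leg 2: 733 ns is already measured in the ion's rest frame.
Leg 3: 318 ns is already measured in the ion's rest frame.
Leg 4: γ = 1/√(1 − 0.7651²) = 1/√0.4146 = 1.553; τ_4 = 63.8/1.553 = 41.08 ns.
Total: 343.1 + 733.0 + 318.0 + 41.08 ns.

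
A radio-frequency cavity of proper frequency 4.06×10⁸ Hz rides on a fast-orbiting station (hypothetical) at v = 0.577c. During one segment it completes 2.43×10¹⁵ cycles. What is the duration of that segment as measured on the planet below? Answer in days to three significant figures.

γ = 1/√(1 − 0.577²) = 1/√0.6671 = 1.224
Proper time for N cycles: τ = N/f = 2.43×10¹⁵/(4.06×10⁸) = 5.985×10⁶ s = 69.27 days.
Lab-frame duration Δt = γτ = 1.224 × 69.27 = 84.82 days.

Δt = 84.8 days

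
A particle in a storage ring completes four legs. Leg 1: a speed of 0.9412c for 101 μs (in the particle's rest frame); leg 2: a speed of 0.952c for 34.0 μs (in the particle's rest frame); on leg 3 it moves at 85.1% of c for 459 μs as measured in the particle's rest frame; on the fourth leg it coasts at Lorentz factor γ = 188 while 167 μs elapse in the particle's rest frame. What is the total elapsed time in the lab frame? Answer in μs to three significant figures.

Leg 1: γ = 1/√(1 − 0.9412²) = 1/√0.1141 = 2.960; Δt_1 = 2.960 × 101 = 298.9 μs.
Leg 2: γ = 1/√(1 − 0.952²) = 1/√0.09370 = 3.267; Δt_2 = 3.267 × 34.0 = 111.1 μs.
Leg 3: β = 0.851; γ = 1/√(1 − 0.851²) = 1/√0.2758 = 1.904; Δt_3 = 1.904 × 459 = 874.0 μs.
Leg 4: γ = 188; Δt_4 = 188.0 × 167 = 3.140×10⁴ μs.
Total: 298.9 + 111.1 + 874.0 + 3.140×10⁴ μs.

Δt = 3.27×10⁴ μs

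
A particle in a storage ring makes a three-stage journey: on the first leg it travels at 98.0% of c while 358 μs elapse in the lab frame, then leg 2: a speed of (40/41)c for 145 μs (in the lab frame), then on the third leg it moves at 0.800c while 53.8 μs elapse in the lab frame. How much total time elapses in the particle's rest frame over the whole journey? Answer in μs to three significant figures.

τ = 135 μs

Leg 1: β = 0.980; γ = 1/√(1 − 0.980²) = 1/√0.03960 = 5.025; τ_1 = 358/5.025 = 71.24 μs.
Leg 2: γ = 1/√(1 − (40/41)²) = 41/9 ≈ 4.556; τ_2 = 145/4.556 = 31.83 μs.
Leg 3: γ = 1/√(1 − 0.800²) = 5/3 ≈ 1.667; τ_3 = 53.8/1.667 = 32.28 μs.
Total: 71.24 + 31.83 + 32.28 μs.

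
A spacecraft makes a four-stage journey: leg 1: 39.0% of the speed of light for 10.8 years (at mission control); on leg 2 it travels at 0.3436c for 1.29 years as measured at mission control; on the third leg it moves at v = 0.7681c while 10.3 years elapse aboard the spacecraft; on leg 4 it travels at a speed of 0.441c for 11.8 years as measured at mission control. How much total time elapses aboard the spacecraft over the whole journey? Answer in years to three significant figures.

τ = 32.0 years

Leg 1: β = 0.390; γ = 1/√(1 − 0.390²) = 1/√0.8479 = 1.086; τ_1 = 10.8/1.086 = 9.945 years.
Leg 2: γ = 1/√(1 − 0.3436²) = 1/√0.8819 = 1.065; τ_2 = 1.29/1.065 = 1.211 years.
Leg 3: 10.3 years is already measured aboard the spacecraft.
Leg 4: γ = 1/√(1 − 0.441²) = 1/√0.8055 = 1.114; τ_4 = 11.8/1.114 = 10.59 years.
Total: 9.945 + 1.211 + 10.30 + 10.59 years.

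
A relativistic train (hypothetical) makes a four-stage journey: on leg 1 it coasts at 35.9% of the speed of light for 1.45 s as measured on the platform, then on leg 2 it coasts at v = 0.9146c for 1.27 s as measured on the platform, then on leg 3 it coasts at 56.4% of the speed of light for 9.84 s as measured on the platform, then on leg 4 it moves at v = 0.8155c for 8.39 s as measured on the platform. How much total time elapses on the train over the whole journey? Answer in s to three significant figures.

τ = 14.8 s

Leg 1: β = 0.359; γ = 1/√(1 − 0.359²) = 1/√0.8711 = 1.071; τ_1 = 1.45/1.071 = 1.353 s.
Leg 2: γ = 1/√(1 − 0.9146²) = 1/√0.1635 = 2.473; τ_2 = 1.27/2.473 = 0.5135 s.
Leg 3: β = 0.564; γ = 1/√(1 − 0.564²) = 1/√0.6819 = 1.211; τ_3 = 9.84/1.211 = 8.126 s.
Leg 4: γ = 1/√(1 − 0.8155²) = 1/√0.3350 = 1.728; τ_4 = 8.39/1.728 = 4.856 s.
Total: 1.353 + 0.5135 + 8.126 + 4.856 s.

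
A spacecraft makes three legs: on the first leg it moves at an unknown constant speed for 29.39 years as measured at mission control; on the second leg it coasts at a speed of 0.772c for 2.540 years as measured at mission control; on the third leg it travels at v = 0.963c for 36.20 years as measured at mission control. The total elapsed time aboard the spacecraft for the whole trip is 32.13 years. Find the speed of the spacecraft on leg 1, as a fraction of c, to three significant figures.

Leg 1: speed unknown; τ_1 = 29.39/γ_1.
Leg 2: γ = 1/√(1 − 0.772²) = 1/√0.4040 = 1.573; τ_2 = 2.540/1.573 = 1.614 years.
Leg 3: γ = 1/√(1 − 0.963²) = 1/√0.07263 = 3.711; τ_3 = 36.20/3.711 = 9.756 years.
Total proper time: τ_1 + 1.614 + 9.756 = 32.13, so τ_1 = 32.13 − 11.37 = 20.76 years.
γ_1 = 29.39/20.76 = 1.416; β = √(1 − 1/γ²) = √0.5011.

β = 0.708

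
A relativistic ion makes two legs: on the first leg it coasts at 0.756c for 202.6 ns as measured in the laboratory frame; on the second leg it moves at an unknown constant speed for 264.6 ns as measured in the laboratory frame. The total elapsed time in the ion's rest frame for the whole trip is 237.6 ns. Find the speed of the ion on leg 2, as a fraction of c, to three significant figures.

β = 0.918

Leg 1: γ = 1/√(1 − 0.756²) = 1/√0.4285 = 1.528; τ_1 = 202.6/1.528 = 132.6 ns.
Leg 2: speed unknown; τ_2 = 264.6/γ_2.
Total proper time: 132.6 + τ_2 = 237.6, so τ_2 = 237.6 − 132.6 = 105.0 ns.
γ_2 = 264.6/105.0 = 2.520; β = √(1 − 1/γ²) = √0.8426.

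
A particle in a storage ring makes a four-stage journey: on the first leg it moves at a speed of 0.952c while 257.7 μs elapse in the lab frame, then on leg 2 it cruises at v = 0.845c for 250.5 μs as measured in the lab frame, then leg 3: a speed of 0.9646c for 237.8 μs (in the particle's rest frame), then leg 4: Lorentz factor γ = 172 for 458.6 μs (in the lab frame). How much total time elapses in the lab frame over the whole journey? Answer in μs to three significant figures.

Δt = 1870 μs

Leg 1: 257.7 μs is already measured in the lab frame.
Leg 2: 250.5 μs is already measured in the lab frame.
Leg 3: γ = 1/√(1 − 0.9646²) = 1/√0.06955 = 3.792; Δt_3 = 3.792 × 237.8 = 901.7 μs.
Leg 4: 458.6 μs is already measured in the lab frame.
Total: 257.7 + 250.5 + 901.7 + 458.6 μs.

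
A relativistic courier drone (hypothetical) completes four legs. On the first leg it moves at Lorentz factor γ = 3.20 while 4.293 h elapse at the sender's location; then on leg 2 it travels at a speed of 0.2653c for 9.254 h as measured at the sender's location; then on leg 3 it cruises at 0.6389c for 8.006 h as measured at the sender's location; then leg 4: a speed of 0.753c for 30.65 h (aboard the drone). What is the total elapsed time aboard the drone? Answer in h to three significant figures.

τ = 47.1 h

Leg 1: γ = 3.20; τ_1 = 4.293/3.200 = 1.342 h.
Leg 2: γ = 1/√(1 − 0.2653²) = 1/√0.9296 = 1.037; τ_2 = 9.254/1.037 = 8.922 h.
Leg 3: γ = 1/√(1 − 0.6389²) = 1/√0.5918 = 1.300; τ_3 = 8.006/1.300 = 6.159 h.
Leg 4: 30.65 h is already measured aboard the drone.
Total: 1.342 + 8.922 + 6.159 + 30.65 h.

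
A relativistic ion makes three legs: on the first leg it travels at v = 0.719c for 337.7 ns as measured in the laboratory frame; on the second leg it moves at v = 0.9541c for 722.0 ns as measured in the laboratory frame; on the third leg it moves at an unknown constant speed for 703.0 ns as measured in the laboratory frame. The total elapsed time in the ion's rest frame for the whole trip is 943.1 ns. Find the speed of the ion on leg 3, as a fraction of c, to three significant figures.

Leg 1: γ = 1/√(1 − 0.719²) = 1/√0.4830 = 1.439; τ_1 = 337.7/1.439 = 234.7 ns.
Leg 2: γ = 1/√(1 − 0.9541²) = 1/√0.08969 = 3.339; τ_2 = 722.0/3.339 = 216.2 ns.
Leg 3: speed unknown; τ_3 = 703.0/γ_3.
Total proper time: 234.7 + 216.2 + τ_3 = 943.1, so τ_3 = 943.1 − 450.9 = 492.2 ns.
γ_3 = 703.0/492.2 = 1.428; β = √(1 − 1/γ²) = √0.5099.

β = 0.714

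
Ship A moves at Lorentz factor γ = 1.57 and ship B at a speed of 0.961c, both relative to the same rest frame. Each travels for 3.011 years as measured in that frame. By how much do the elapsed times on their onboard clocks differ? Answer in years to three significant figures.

|τ_A − τ_B| = 1.09 years

A: γ = 1.57; τ_A = 3.011/1.570 = 1.918 years.
B: γ = 1/√(1 − 0.961²) = 1/√0.07648 = 3.616; τ_B = 3.011/3.616 = 0.8327 years.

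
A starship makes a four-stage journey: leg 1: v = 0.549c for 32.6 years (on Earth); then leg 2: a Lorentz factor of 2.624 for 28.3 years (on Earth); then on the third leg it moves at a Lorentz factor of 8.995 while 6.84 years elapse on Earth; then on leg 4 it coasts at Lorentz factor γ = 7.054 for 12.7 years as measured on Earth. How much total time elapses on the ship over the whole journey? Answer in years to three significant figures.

τ = 40.6 years

Leg 1: γ = 1/√(1 − 0.549²) = 1/√0.6986 = 1.196; τ_1 = 32.6/1.196 = 27.25 years.
Leg 2: γ = 2.624; τ_2 = 28.3/2.624 = 10.79 years.
Leg 3: γ = 8.995; τ_3 = 6.84/8.995 = 0.7604 years.
Leg 4: γ = 7.054; τ_4 = 12.7/7.054 = 1.800 years.
Total: 27.25 + 10.79 + 0.7604 + 1.800 years.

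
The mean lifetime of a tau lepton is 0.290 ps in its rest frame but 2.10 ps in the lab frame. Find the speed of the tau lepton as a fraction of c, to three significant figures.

v = 0.990c

γ = Δt/τ₀ = 2.10/0.290 = 7.241
β = √(1 − 1/γ²) = √(1 − 0.01907) = √0.9809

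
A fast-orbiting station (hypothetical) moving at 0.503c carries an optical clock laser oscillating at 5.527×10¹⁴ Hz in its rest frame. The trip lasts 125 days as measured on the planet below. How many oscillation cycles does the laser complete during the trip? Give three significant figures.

γ = 1/√(1 − 0.503²) = 1/√0.7470 = 1.157
The oscillator's own cycle count is N = f × τ where τ is the proper time aboard the station. τ = Δt/γ = 125/1.157 = 108.0 days = 9.334×10⁶ s.
N = 5.527×10¹⁴ × 9.334×10⁶ = 5.159×10²¹.

N = 5.16×10²¹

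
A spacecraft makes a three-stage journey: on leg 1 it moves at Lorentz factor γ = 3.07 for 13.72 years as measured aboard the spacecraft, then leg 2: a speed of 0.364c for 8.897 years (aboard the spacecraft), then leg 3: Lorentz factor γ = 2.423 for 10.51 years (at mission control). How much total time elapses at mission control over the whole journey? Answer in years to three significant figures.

Δt = 62.2 years

Leg 1: γ = 3.07; Δt_1 = 3.070 × 13.72 = 42.12 years.
Leg 2: γ = 1/√(1 − 0.364²) = 1/√0.8675 = 1.074; Δt_2 = 1.074 × 8.897 = 9.552 years.
Leg 3: 10.51 years is already measured at mission control.
Total: 42.12 + 9.552 + 10.51 years.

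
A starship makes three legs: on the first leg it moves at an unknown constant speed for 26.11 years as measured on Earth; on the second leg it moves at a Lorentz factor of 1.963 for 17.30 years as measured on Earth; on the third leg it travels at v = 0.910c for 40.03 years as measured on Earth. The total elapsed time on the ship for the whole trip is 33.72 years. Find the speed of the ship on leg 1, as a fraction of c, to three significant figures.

β = 0.948

Leg 1: speed unknown; τ_1 = 26.11/γ_1.
Leg 2: γ = 1.963; τ_2 = 17.30/1.963 = 8.813 years.
Leg 3: γ = 1/√(1 − 0.910²) = 1/√0.1719 = 2.412; τ_3 = 40.03/2.412 = 16.60 years.
Total proper time: τ_1 + 8.813 + 16.60 = 33.72, so τ_1 = 33.72 − 25.41 = 8.310 years.
γ_1 = 26.11/8.310 = 3.142; β = √(1 − 1/γ²) = √0.8987.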